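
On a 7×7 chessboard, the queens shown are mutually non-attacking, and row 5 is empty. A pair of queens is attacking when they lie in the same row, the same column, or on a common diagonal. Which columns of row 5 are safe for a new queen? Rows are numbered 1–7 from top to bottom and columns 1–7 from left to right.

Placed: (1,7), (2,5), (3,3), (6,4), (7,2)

columns 6

(1,7) attacks row 5 at column 7 and diagonals 3.
(2,5) attacks row 5 at column 5 and diagonals 2.
(3,3) attacks row 5 at column 3 and diagonals 1, 5.
(6,4) attacks row 5 at column 4 and diagonals 3, 5.
(7,2) attacks row 5 at column 2 and diagonals 4.
Attacked columns: {1, 2, 3, 4, 5, 7}. Safe: {6}.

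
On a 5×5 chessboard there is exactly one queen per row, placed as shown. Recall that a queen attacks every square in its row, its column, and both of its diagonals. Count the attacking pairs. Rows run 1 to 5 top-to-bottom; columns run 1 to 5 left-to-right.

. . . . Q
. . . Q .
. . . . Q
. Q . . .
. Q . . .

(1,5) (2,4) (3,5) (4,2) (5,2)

Same column: (1,5)–(3,5) (column 5); (4,2)–(5,2) (column 2).
Same diagonal: (1,5)–(2,4) (|1−2| = |5−4| = 1); (1,5)–(4,2) (|1−4| = |5−2| = 3); (2,4)–(3,5) (|2−3| = |4−5| = 1); (2,4)–(4,2) (|2−4| = |4−2| = 2).
Total attacking pairs: 6.

6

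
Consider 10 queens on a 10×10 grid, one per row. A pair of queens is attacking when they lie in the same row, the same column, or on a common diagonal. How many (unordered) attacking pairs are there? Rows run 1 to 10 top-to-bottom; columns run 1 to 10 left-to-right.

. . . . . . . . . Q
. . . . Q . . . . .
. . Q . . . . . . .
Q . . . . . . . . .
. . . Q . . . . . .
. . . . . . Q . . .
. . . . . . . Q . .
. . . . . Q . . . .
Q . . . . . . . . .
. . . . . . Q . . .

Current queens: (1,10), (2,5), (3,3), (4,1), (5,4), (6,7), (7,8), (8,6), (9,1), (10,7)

4

Same column: (4,1)–(9,1) (column 1); (6,7)–(10,7) (column 7).
Same diagonal: (4,1)–(10,7) (|4−10| = |1−7| = 6); (6,7)–(7,8) (|6−7| = |7−8| = 1).
Total attacking pairs: 4.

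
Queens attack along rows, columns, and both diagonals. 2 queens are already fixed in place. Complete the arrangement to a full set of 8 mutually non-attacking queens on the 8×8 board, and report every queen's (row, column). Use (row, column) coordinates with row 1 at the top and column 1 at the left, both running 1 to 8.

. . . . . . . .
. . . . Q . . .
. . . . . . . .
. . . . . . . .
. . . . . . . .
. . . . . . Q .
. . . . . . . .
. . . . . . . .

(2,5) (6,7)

(1,1) (2,5) (3,8) (4,6) (5,3) (6,7) (7,2) (8,4)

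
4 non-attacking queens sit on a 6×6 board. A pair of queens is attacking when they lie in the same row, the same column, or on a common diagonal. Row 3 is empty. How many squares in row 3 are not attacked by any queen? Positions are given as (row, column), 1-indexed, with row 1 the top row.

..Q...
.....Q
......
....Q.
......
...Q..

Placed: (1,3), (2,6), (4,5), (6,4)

(1,3) attacks row 3 at column 3 and diagonals 1, 5.
(2,6) attacks row 3 at column 6 and diagonals 5.
(4,5) attacks row 3 at column 5 and diagonals 4, 6.
(6,4) attacks row 3 at column 4 and diagonals 1.
Attacked columns: {1, 3, 4, 5, 6}. Safe: {2}.

1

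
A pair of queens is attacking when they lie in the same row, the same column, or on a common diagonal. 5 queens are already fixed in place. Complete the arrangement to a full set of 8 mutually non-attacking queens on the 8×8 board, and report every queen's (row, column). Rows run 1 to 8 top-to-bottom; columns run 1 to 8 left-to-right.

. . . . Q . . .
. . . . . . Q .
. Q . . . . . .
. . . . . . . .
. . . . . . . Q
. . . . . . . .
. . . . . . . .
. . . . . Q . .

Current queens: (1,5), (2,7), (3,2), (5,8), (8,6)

Row 4: attacked by (1,5)→{2,5,8}; (2,7)→{5,7}; (3,2)→{1,2,3}; (5,8)→{7,8}; (8,6)→{2,6}. Safe: 4. Place at column 4.
Row 6: attacked by (1,5)→{5}; (2,7)→{3,7}; (3,2)→{2,5}; (4,4)→{2,4,6}; (5,8)→{7,8}; (8,6)→{4,6,8}. Safe: 1. Place at column 1.
Row 7: attacked by (1,5)→{5}; (2,7)→{2,7}; (3,2)→{2,6}; (4,4)→{1,4,7}; (5,8)→{6,8}; (6,1)→{1,2}; (8,6)→{5,6,7}. Safe: 3. Place at column 3.
Columns [5, 7, 2, 4, 8, 1, 3, 6], r−c [-4, -5, 1, 0, -3, 5, 4, 2], r+c [6, 9, 5, 8, 13, 7, 10, 14] are all distinct, so no two queens attack.

(1,5) (2,7) (3,2) (4,4) (5,8) (6,1) (7,3) (8,6)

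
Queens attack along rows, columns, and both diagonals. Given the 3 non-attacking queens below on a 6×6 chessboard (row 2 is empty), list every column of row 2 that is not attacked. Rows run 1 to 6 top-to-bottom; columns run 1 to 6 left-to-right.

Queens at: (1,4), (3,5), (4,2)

(1,4) attacks row 2 at column 4 and diagonals 3, 5.
(3,5) attacks row 2 at column 5 and diagonals 4, 6.
(4,2) attacks row 2 at column 2 and diagonals 4.
Attacked columns: {2, 3, 4, 5, 6}. Safe: {1}.

columns 1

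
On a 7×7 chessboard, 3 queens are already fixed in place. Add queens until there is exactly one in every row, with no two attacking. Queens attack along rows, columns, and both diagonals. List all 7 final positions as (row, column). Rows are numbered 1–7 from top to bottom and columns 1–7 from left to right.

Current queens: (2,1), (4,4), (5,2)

(1,5) (2,1) (3,6) (4,4) (5,2) (6,7) (7,3)

Row 1: attacked by (2,1)→{1,2}; (4,4)→{1,4,7}; (5,2)→{2,6}. Safe: 3, 5. Place at column 5.
Row 3: attacked by (1,5)→{3,5,7}; (2,1)→{1,2}; (4,4)→{3,4,5}; (5,2)→{2,4}. Safe: 6. Place at column 6.
Row 6: attacked by (1,5)→{5}; (2,1)→{1,5}; (3,6)→{3,6}; (4,4)→{2,4,6}; (5,2)→{1,2,3}. Safe: 7. Place at column 7.
Row 7: attacked by (1,5)→{5}; (2,1)→{1,6}; (3,6)→{2,6}; (4,4)→{1,4,7}; (5,2)→{2,4}; (6,7)→{6,7}. Safe: 3. Place at column 3.
Columns [5, 1, 6, 4, 2, 7, 3], r−c [-4, 1, -3, 0, 3, -1, 4], r+c [6, 3, 9, 8, 7, 13, 10] are all distinct, so no two queens attack.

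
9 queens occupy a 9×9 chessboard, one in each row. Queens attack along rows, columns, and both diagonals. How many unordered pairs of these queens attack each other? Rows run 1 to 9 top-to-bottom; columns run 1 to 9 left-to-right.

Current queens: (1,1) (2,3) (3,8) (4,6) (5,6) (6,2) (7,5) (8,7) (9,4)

Same column: (4,6)–(5,6) (column 6).
Same diagonal: (2,3)–(5,6) (|2−5| = |3−6| = 3); (3,8)–(5,6) (|3−5| = |8−6| = 2).
Total attacking pairs: 3.

3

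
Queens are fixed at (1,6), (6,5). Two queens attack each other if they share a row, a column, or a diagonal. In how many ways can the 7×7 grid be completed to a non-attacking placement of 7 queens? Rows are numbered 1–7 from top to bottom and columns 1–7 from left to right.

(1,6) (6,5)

3

Branch on row 2: col 2 → 0; col 3 → 2; col 4 → 1.
Sum: 0 + 2 + 1 = 3.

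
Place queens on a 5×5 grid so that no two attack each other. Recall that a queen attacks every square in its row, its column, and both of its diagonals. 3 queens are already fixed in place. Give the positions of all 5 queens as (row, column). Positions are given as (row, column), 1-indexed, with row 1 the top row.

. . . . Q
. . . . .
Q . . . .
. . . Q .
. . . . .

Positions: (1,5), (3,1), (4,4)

(1,5) (2,3) (3,1) (4,4) (5,2)

Row 2: attacked by (1,5)→{4,5}; (3,1)→{1,2}; (4,4)→{2,4}. Safe: 3. Place at column 3.
Row 5: attacked by (1,5)→{1,5}; (2,3)→{3}; (3,1)→{1,3}; (4,4)→{3,4,5}. Safe: 2. Place at column 2.
Columns [5, 3, 1, 4, 2], r−c [-4, -1, 2, 0, 3], r+c [6, 5, 4, 8, 7] are all distinct, so no two queens attack.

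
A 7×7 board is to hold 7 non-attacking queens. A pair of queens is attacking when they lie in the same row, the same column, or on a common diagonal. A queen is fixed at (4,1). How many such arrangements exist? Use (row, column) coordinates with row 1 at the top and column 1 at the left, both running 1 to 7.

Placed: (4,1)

Branch on row 1: col 2 → 2; col 3 → 1; col 5 → 0; col 6 → 2; col 7 → 1.
Sum: 2 + 1 + 0 + 2 + 1 = 6.

6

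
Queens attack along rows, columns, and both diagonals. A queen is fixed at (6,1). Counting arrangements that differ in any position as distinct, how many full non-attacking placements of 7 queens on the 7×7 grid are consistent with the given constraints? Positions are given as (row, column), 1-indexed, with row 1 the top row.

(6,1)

Branch on row 1: col 2 → 1; col 3 → 1; col 4 → 2; col 5 → 2; col 7 → 1.
Sum: 1 + 1 + 2 + 2 + 1 = 7.

7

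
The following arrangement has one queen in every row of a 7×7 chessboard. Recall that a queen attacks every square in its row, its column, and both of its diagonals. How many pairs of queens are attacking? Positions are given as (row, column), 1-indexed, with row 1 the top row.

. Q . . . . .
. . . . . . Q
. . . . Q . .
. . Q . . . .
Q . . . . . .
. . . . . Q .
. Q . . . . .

2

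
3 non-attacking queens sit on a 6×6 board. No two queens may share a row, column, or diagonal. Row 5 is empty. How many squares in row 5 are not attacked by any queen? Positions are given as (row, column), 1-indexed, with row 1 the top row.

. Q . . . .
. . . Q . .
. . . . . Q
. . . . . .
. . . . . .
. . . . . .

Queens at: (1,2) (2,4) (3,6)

(1,2) attacks row 5 at column 2 and diagonals 6.
(2,4) attacks row 5 at column 4 and diagonals 1.
(3,6) attacks row 5 at column 6 and diagonals 4.
Attacked columns: {1, 2, 4, 6}. Safe: {3, 5}.

2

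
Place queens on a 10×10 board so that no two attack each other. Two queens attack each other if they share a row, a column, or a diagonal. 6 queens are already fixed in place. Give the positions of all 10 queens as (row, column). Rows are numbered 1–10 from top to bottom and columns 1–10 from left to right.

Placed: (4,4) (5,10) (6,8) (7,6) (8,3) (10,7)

Row 1: attacked by (4,4)→{1,4,7}; (5,10)→{6,10}; (6,8)→{3,8}; (7,6)→{6}; (8,3)→{3,10}; (10,7)→{7}. Safe: 2, 5, 9. Place at column 2.
Row 2: attacked by (1,2)→{1,2,3}; (4,4)→{2,4,6}; (5,10)→{7,10}; (6,8)→{4,8}; (7,6)→{1,6}; (8,3)→{3,9}; (10,7)→{7}. Safe: 5. Place at column 5.
Row 3: attacked by (1,2)→{2,4}; (2,5)→{4,5,6}; (4,4)→{3,4,5}; (5,10)→{8,10}; (6,8)→{5,8}; (7,6)→{2,6,10}; (8,3)→{3,8}; (10,7)→{7}. Safe: 1, 9. Place at column 9.
Row 9: attacked by (1,2)→{2,10}; (2,5)→{5}; (3,9)→{3,9}; (4,4)→{4,9}; (5,10)→{6,10}; (6,8)→{5,8}; (7,6)→{4,6,8}; (8,3)→{2,3,4}; (10,7)→{6,7,8}. Safe: 1. Place at column 1.
Columns [2, 5, 9, 4, 10, 8, 6, 3, 1, 7], r−c [-1, -3, -6, 0, -5, -2, 1, 5, 8, 3], r+c [3, 7, 12, 8, 15, 14, 13, 11, 10, 17] are all distinct, so no two queens attack.

(1,2) (2,5) (3,9) (4,4) (5,10) (6,8) (7,6) (8,3) (9,1) (10,7)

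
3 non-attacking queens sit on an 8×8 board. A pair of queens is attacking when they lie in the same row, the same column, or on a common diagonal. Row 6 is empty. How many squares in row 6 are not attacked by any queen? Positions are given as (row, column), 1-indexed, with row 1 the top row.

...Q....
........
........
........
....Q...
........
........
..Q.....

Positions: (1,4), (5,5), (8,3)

3

(1,4) attacks row 6 at column 4.
(5,5) attacks row 6 at column 5 and diagonals 4, 6.
(8,3) attacks row 6 at column 3 and diagonals 1, 5.
Attacked columns: {1, 3, 4, 5, 6}. Safe: {2, 7, 8}.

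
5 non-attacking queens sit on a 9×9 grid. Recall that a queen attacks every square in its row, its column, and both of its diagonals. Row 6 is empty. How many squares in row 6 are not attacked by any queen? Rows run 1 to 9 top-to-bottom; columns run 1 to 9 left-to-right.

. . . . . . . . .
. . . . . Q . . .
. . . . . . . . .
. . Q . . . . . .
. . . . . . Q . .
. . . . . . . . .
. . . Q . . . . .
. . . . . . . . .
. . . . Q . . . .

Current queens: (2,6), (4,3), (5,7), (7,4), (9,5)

(2,6) attacks row 6 at column 6 and diagonals 2.
(4,3) attacks row 6 at column 3 and diagonals 1, 5.
(5,7) attacks row 6 at column 7 and diagonals 6, 8.
(7,4) attacks row 6 at column 4 and diagonals 3, 5.
(9,5) attacks row 6 at column 5 and diagonals 2, 8.
Attacked columns: {1, 2, 3, 4, 5, 6, 7, 8}. Safe: {9}.

1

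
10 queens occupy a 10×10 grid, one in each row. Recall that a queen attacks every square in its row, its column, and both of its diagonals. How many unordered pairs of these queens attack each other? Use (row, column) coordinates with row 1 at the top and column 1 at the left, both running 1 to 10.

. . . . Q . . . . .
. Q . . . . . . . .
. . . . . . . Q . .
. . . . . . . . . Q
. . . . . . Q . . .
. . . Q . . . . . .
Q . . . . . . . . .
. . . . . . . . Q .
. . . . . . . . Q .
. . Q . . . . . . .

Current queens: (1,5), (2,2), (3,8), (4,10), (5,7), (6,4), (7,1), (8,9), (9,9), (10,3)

2

Same column: (8,9)–(9,9) (column 9).
Same diagonal: (2,2)–(9,9) (|2−9| = |2−9| = 7).
Total attacking pairs: 2.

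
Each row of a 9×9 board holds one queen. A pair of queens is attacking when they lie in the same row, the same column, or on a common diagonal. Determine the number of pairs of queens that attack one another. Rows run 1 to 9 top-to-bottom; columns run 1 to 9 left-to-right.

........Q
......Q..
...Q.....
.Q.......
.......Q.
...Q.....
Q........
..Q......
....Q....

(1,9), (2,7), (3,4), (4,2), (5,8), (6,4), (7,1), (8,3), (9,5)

3

Same column: (3,4)–(6,4) (column 4).
Same diagonal: (1,9)–(6,4) (|1−6| = |9−4| = 5); (4,2)–(6,4) (|4−6| = |2−4| = 2).
Total attacking pairs: 3.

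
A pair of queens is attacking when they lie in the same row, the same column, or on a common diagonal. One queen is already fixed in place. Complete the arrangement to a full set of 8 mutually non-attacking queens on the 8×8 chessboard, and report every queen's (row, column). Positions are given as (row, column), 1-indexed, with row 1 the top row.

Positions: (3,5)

(1,6) (2,1) (3,5) (4,2) (5,8) (6,3) (7,7) (8,4)

Row 1: attacked by (3,5)→{3,5,7}. Safe: 1, 2, 4, 6, 8. Place at column 6.
Row 2: attacked by (1,6)→{5,6,7}; (3,5)→{4,5,6}. Safe: 1, 2, 3, 8. Place at column 1.
Row 4: attacked by (1,6)→{3,6}; (2,1)→{1,3}; (3,5)→{4,5,6}. Safe: 2, 7, 8. Place at column 2.
Row 5: attacked by (1,6)→{2,6}; (2,1)→{1,4}; (3,5)→{3,5,7}; (4,2)→{1,2,3}. Safe: 8. Place at column 8.
Row 6: attacked by (1,6)→{1,6}; (2,1)→{1,5}; (3,5)→{2,5,8}; (4,2)→{2,4}; (5,8)→{7,8}. Safe: 3. Place at column 3.
Row 7: attacked by (1,6)→{6}; (2,1)→{1,6}; (3,5)→{1,5}; (4,2)→{2,5}; (5,8)→{6,8}; (6,3)→{2,3,4}. Safe: 7. Place at column 7.
Row 8: attacked by (1,6)→{6}; (2,1)→{1,7}; (3,5)→{5}; (4,2)→{2,6}; (5,8)→{5,8}; (6,3)→{1,3,5}; (7,7)→{6,7,8}. Safe: 4. Place at column 4.
Columns [6, 1, 5, 2, 8, 3, 7, 4], r−c [-5, 1, -2, 2, -3, 3, 0, 4], r+c [7, 3, 8, 6, 13, 9, 14, 12] are all distinct, so no two queens attack.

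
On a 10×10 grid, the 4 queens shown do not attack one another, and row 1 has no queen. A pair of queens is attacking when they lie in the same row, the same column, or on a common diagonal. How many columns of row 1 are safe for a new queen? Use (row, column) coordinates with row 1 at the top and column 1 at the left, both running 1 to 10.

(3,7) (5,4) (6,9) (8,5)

(3,7) attacks row 1 at column 7 and diagonals 5, 9.
(5,4) attacks row 1 at column 4 and diagonals 8.
(6,9) attacks row 1 at column 9 and diagonals 4.
(8,5) attacks row 1 at column 5.
Attacked columns: {4, 5, 7, 8, 9}. Safe: {1, 2, 3, 6, 10}.

5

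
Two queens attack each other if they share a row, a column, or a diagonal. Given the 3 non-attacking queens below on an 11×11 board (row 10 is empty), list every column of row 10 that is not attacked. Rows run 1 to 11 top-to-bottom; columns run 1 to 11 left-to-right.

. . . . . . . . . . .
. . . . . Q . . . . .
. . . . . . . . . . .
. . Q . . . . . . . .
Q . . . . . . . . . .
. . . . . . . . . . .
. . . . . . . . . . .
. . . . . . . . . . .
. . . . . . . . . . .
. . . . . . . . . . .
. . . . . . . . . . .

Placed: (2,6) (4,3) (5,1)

(2,6) attacks row 10 at column 6.
(4,3) attacks row 10 at column 3 and diagonals 9.
(5,1) attacks row 10 at column 1 and diagonals 6.
Attacked columns: {1, 3, 6, 9}. Safe: {2, 4, 5, 7, 8, 10, 11}.

columns 2, 4, 5, 7, 8, 10, 11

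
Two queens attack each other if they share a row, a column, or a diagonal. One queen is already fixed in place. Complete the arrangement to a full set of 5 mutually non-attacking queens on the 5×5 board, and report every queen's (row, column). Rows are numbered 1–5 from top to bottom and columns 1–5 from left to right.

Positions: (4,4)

Row 1: attacked by (4,4)→{1,4}. Safe: 2, 3, 5. Place at column 3.
Row 2: attacked by (1,3)→{2,3,4}; (4,4)→{2,4}. Safe: 1, 5. Place at column 5.
Row 3: attacked by (1,3)→{1,3,5}; (2,5)→{4,5}; (4,4)→{3,4,5}. Safe: 2. Place at column 2.
Row 5: attacked by (1,3)→{3}; (2,5)→{2,5}; (3,2)→{2,4}; (4,4)→{3,4,5}. Safe: 1. Place at column 1.
Columns [3, 5, 2, 4, 1], r−c [-2, -3, 1, 0, 4], r+c [4, 7, 5, 8, 6] are all distinct, so no two queens attack.

(1,3) (2,5) (3,2) (4,4) (5,1)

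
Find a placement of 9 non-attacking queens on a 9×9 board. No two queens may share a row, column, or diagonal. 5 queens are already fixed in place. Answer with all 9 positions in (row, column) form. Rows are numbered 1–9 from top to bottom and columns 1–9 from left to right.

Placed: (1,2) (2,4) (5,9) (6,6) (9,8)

Row 3: attacked by (1,2)→{2,4}; (2,4)→{3,4,5}; (5,9)→{7,9}; (6,6)→{3,6,9}; (9,8)→{2,8}. Safe: 1. Place at column 1.
Row 4: attacked by (1,2)→{2,5}; (2,4)→{2,4,6}; (3,1)→{1,2}; (5,9)→{8,9}; (6,6)→{4,6,8}; (9,8)→{3,8}. Safe: 7. Place at column 7.
Row 7: attacked by (1,2)→{2,8}; (2,4)→{4,9}; (3,1)→{1,5}; (4,7)→{4,7}; (5,9)→{7,9}; (6,6)→{5,6,7}; (9,8)→{6,8}. Safe: 3. Place at column 3.
Row 8: attacked by (1,2)→{2,9}; (2,4)→{4}; (3,1)→{1,6}; (4,7)→{3,7}; (5,9)→{6,9}; (6,6)→{4,6,8}; (7,3)→{2,3,4}; (9,8)→{7,8,9}. Safe: 5. Place at column 5.
Columns [2, 4, 1, 7, 9, 6, 3, 5, 8], r−c [-1, -2, 2, -3, -4, 0, 4, 3, 1], r+c [3, 6, 4, 11, 14, 12, 10, 13, 17] are all distinct, so no two queens attack.

(1,2) (2,4) (3,1) (4,7) (5,9) (6,6) (7,3) (8,5) (9,8)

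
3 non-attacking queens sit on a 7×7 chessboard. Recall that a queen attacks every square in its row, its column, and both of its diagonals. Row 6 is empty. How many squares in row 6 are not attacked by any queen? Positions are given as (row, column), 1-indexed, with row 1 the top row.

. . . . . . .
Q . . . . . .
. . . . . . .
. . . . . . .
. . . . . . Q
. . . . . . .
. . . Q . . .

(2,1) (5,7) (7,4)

(2,1) attacks row 6 at column 1 and diagonals 5.
(5,7) attacks row 6 at column 7 and diagonals 6.
(7,4) attacks row 6 at column 4 and diagonals 3, 5.
Attacked columns: {1, 3, 4, 5, 6, 7}. Safe: {2}.

1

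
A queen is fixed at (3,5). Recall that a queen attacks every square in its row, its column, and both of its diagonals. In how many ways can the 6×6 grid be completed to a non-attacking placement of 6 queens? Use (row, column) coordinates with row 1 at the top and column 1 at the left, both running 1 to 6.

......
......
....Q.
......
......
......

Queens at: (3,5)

Branch on row 1: col 1 → 0; col 2 → 0; col 4 → 1; col 6 → 0.
Sum: 0 + 0 + 1 + 0 = 1.

1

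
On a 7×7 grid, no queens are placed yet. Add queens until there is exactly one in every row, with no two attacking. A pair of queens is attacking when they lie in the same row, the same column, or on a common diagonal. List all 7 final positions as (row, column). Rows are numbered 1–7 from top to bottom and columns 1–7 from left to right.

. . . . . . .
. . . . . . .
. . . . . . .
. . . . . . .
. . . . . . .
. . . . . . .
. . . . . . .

Row 1: Safe: 1, 2, 3, 4, 5, 6, 7. Place at column 2.
Row 2: attacked by (1,2)→{1,2,3}. Safe: 4, 5, 6, 7. Place at column 7.
Row 3: attacked by (1,2)→{2,4}; (2,7)→{6,7}. Safe: 1, 3, 5. Place at column 5.
Row 4: attacked by (1,2)→{2,5}; (2,7)→{5,7}; (3,5)→{4,5,6}. Safe: 1, 3. Place at column 3.
Row 5: attacked by (1,2)→{2,6}; (2,7)→{4,7}; (3,5)→{3,5,7}; (4,3)→{2,3,4}. Safe: 1. Place at column 1.
Row 6: attacked by (1,2)→{2,7}; (2,7)→{3,7}; (3,5)→{2,5}; (4,3)→{1,3,5}; (5,1)→{1,2}. Safe: 4, 6. Place at column 6.
Row 7: attacked by (1,2)→{2}; (2,7)→{2,7}; (3,5)→{1,5}; (4,3)→{3,6}; (5,1)→{1,3}; (6,6)→{5,6,7}. Safe: 4. Place at column 4.
Columns [2, 7, 5, 3, 1, 6, 4], r−c [-1, -5, -2, 1, 4, 0, 3], r+c [3, 9, 8, 7, 6, 12, 11] are all distinct, so no two queens attack.

(1,2) (2,7) (3,5) (4,3) (5,1) (6,6) (7,4)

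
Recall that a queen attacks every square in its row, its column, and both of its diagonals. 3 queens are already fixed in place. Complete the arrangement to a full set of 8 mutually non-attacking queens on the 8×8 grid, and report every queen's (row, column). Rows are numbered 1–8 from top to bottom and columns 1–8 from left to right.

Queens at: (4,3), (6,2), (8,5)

(1,8) (2,4) (3,1) (4,3) (5,6) (6,2) (7,7) (8,5)

Row 1: attacked by (4,3)→{3,6}; (6,2)→{2,7}; (8,5)→{5}. Safe: 1, 4, 8. Place at column 8.
Row 2: attacked by (1,8)→{7,8}; (4,3)→{1,3,5}; (6,2)→{2,6}; (8,5)→{5}. Safe: 4. Place at column 4.
Row 3: attacked by (1,8)→{6,8}; (2,4)→{3,4,5}; (4,3)→{2,3,4}; (6,2)→{2,5}; (8,5)→{5}. Safe: 1, 7. Place at column 1.
Row 5: attacked by (1,8)→{4,8}; (2,4)→{1,4,7}; (3,1)→{1,3}; (4,3)→{2,3,4}; (6,2)→{1,2,3}; (8,5)→{2,5,8}. Safe: 6. Place at column 6.
Row 7: attacked by (1,8)→{2,8}; (2,4)→{4}; (3,1)→{1,5}; (4,3)→{3,6}; (5,6)→{4,6,8}; (6,2)→{1,2,3}; (8,5)→{4,5,6}. Safe: 7. Place at column 7.
Columns [8, 4, 1, 3, 6, 2, 7, 5], r−c [-7, -2, 2, 1, -1, 4, 0, 3], r+c [9, 6, 4, 7, 11, 8, 14, 13] are all distinct, so no two queens attack.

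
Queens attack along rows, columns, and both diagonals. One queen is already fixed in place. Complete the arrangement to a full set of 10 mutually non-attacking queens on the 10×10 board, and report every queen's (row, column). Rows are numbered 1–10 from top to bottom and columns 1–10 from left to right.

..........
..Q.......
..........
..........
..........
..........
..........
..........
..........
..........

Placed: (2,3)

Row 1: attacked by (2,3)→{2,3,4}. Safe: 1, 5, 6, 7, 8, 9, 10. Place at column 8.
Row 3: attacked by (1,8)→{6,8,10}; (2,3)→{2,3,4}. Safe: 1, 5, 7, 9. Place at column 9.
Row 4: attacked by (1,8)→{5,8}; (2,3)→{1,3,5}; (3,9)→{8,9,10}. Safe: 2, 4, 6, 7. Place at column 4.
Row 5: attacked by (1,8)→{4,8}; (2,3)→{3,6}; (3,9)→{7,9}; (4,4)→{3,4,5}. Safe: 1, 2, 10. Place at column 10.
Row 6: attacked by (1,8)→{3,8}; (2,3)→{3,7}; (3,9)→{6,9}; (4,4)→{2,4,6}; (5,10)→{9,10}. Safe: 1, 5. Place at column 1.
Row 7: attacked by (1,8)→{2,8}; (2,3)→{3,8}; (3,9)→{5,9}; (4,4)→{1,4,7}; (5,10)→{8,10}; (6,1)→{1,2}. Safe: 6. Place at column 6.
Row 8: attacked by (1,8)→{1,8}; (2,3)→{3,9}; (3,9)→{4,9}; (4,4)→{4,8}; (5,10)→{7,10}; (6,1)→{1,3}; (7,6)→{5,6,7}. Safe: 2. Place at column 2.
Row 9: attacked by (1,8)→{8}; (2,3)→{3,10}; (3,9)→{3,9}; (4,4)→{4,9}; (5,10)→{6,10}; (6,1)→{1,4}; (7,6)→{4,6,8}; (8,2)→{1,2,3}. Safe: 5, 7. Place at column 5.
Row 10: attacked by (1,8)→{8}; (2,3)→{3}; (3,9)→{2,9}; (4,4)→{4,10}; (5,10)→{5,10}; (6,1)→{1,5}; (7,6)→{3,6,9}; (8,2)→{2,4}; (9,5)→{4,5,6}. Safe: 7. Place at column 7.
Columns [8, 3, 9, 4, 10, 1, 6, 2, 5, 7], r−c [-7, -1, -6, 0, -5, 5, 1, 6, 4, 3], r+c [9, 5, 12, 8, 15, 7, 13, 10, 14, 17] are all distinct, so no two queens attack.

(1,8) (2,3) (3,9) (4,4) (5,10) (6,1) (7,6) (8,2) (9,5) (10,7)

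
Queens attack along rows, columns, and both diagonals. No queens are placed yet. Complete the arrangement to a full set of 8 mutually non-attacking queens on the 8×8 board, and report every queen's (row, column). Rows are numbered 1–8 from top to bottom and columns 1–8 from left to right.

(1,4) (2,7) (3,1) (4,8) (5,5) (6,2) (7,6) (8,3)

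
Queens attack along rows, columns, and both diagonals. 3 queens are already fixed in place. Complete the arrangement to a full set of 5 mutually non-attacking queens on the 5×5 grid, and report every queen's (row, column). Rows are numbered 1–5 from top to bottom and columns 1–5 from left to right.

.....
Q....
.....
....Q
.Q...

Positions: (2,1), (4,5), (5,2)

Row 1: attacked by (2,1)→{1,2}; (4,5)→{2,5}; (5,2)→{2}. Safe: 3, 4. Place at column 4.
Row 3: attacked by (1,4)→{2,4}; (2,1)→{1,2}; (4,5)→{4,5}; (5,2)→{2,4}. Safe: 3. Place at column 3.
Columns [4, 1, 3, 5, 2], r−c [-3, 1, 0, -1, 3], r+c [5, 3, 6, 9, 7] are all distinct, so no two queens attack.

(1,4) (2,1) (3,3) (4,5) (5,2)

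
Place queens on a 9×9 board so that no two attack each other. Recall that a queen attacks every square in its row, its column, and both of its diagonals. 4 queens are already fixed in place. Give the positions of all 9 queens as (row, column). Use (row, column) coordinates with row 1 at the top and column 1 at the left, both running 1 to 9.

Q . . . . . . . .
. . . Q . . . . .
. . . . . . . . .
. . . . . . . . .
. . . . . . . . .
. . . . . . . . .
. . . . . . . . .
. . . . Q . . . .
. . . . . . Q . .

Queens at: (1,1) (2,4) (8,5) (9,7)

(1,1) (2,4) (3,2) (4,8) (5,6) (6,9) (7,3) (8,5) (9,7)

Row 3: attacked by (1,1)→{1,3}; (2,4)→{3,4,5}; (8,5)→{5}; (9,7)→{1,7}. Safe: 2, 6, 8, 9. Place at column 2.
Row 4: attacked by (1,1)→{1,4}; (2,4)→{2,4,6}; (3,2)→{1,2,3}; (8,5)→{1,5,9}; (9,7)→{2,7}. Safe: 8. Place at column 8.
Row 5: attacked by (1,1)→{1,5}; (2,4)→{1,4,7}; (3,2)→{2,4}; (4,8)→{7,8,9}; (8,5)→{2,5,8}; (9,7)→{3,7}. Safe: 6. Place at column 6.
Row 6: attacked by (1,1)→{1,6}; (2,4)→{4,8}; (3,2)→{2,5}; (4,8)→{6,8}; (5,6)→{5,6,7}; (8,5)→{3,5,7}; (9,7)→{4,7}. Safe: 9. Place at column 9.
Row 7: attacked by (1,1)→{1,7}; (2,4)→{4,9}; (3,2)→{2,6}; (4,8)→{5,8}; (5,6)→{4,6,8}; (6,9)→{8,9}; (8,5)→{4,5,6}; (9,7)→{5,7,9}. Safe: 3. Place at column 3.
Columns [1, 4, 2, 8, 6, 9, 3, 5, 7], r−c [0, -2, 1, -4, -1, -3, 4, 3, 2], r+c [2, 6, 5, 12, 11, 15, 10, 13, 16] are all distinct, so no two queens attack.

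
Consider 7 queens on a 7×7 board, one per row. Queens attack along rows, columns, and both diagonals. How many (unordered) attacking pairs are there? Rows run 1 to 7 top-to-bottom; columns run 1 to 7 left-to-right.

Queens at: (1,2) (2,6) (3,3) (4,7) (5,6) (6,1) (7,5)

3

Same column: (2,6)–(5,6) (column 6).
Same diagonal: (1,2)–(5,6) (|1−5| = |2−6| = 4); (4,7)–(5,6) (|4−5| = |7−6| = 1).
Total attacking pairs: 3.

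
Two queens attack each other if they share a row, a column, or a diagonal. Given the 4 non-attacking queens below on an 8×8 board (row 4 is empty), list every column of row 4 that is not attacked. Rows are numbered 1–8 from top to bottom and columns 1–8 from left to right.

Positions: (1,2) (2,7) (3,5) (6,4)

columns 1, 3, 8

(1,2) attacks row 4 at column 2 and diagonals 5.
(2,7) attacks row 4 at column 7 and diagonals 5.
(3,5) attacks row 4 at column 5 and diagonals 4, 6.
(6,4) attacks row 4 at column 4 and diagonals 2, 6.
Attacked columns: {2, 4, 5, 6, 7}. Safe: {1, 3, 8}.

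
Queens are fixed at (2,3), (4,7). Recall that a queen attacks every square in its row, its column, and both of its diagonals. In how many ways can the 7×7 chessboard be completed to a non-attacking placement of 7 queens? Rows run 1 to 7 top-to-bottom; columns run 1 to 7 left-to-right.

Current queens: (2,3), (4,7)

Branch on row 1: col 1 → 1; col 5 → 0; col 6 → 1.
Sum: 1 + 0 + 1 = 2.

2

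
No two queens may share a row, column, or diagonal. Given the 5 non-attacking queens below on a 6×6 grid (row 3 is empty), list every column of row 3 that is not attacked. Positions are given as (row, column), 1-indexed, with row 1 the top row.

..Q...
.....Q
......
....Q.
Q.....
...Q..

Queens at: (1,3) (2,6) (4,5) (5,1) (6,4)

(1,3) attacks row 3 at column 3 and diagonals 1, 5.
(2,6) attacks row 3 at column 6 and diagonals 5.
(4,5) attacks row 3 at column 5 and diagonals 4, 6.
(5,1) attacks row 3 at column 1 and diagonals 3.
(6,4) attacks row 3 at column 4 and diagonals 1.
Attacked columns: {1, 3, 4, 5, 6}. Safe: {2}.

columns 2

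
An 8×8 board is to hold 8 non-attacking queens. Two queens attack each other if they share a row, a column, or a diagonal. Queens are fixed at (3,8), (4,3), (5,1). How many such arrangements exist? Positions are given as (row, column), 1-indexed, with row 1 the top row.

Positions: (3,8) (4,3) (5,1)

2

Branch on row 1: col 2 → 1; col 4 → 1; col 7 → 0.
Sum: 1 + 1 + 0 = 2.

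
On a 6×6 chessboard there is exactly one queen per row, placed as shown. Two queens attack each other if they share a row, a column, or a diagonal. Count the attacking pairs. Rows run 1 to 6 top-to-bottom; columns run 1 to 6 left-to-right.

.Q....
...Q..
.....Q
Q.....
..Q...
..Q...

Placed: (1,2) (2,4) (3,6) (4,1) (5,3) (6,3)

3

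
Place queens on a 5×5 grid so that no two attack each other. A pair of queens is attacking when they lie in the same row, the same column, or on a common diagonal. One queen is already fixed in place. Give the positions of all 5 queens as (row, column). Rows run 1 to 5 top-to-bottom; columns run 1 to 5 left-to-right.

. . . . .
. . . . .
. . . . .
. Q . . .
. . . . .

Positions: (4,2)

Row 1: attacked by (4,2)→{2,5}. Safe: 1, 3, 4. Place at column 3.
Row 2: attacked by (1,3)→{2,3,4}; (4,2)→{2,4}. Safe: 1, 5. Place at column 1.
Row 3: attacked by (1,3)→{1,3,5}; (2,1)→{1,2}; (4,2)→{1,2,3}. Safe: 4. Place at column 4.
Row 5: attacked by (1,3)→{3}; (2,1)→{1,4}; (3,4)→{2,4}; (4,2)→{1,2,3}. Safe: 5. Place at column 5.
Columns [3, 1, 4, 2, 5], r−c [-2, 1, -1, 2, 0], r+c [4, 3, 7, 6, 10] are all distinct, so no two queens attack.

(1,3) (2,1) (3,4) (4,2) (5,5)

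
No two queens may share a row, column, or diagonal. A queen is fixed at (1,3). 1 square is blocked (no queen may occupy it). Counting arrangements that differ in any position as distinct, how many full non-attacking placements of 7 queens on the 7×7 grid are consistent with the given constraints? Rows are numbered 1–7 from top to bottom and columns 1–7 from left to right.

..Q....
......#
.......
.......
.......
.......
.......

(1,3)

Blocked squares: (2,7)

Branch on row 2: col 1 → 2; col 5 → 1; col 6 → 1.
Sum: 2 + 1 + 1 = 4.

4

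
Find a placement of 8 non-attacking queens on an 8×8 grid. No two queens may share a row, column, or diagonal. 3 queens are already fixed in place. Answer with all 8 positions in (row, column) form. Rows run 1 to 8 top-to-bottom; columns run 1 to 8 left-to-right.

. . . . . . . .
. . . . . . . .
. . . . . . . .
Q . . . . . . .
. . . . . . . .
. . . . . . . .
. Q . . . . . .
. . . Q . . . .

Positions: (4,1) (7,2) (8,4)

(1,7) (2,5) (3,3) (4,1) (5,6) (6,8) (7,2) (8,4)

Row 1: attacked by (4,1)→{1,4}; (7,2)→{2,8}; (8,4)→{4}. Safe: 3, 5, 6, 7. Place at column 7.
Row 2: attacked by (1,7)→{6,7,8}; (4,1)→{1,3}; (7,2)→{2,7}; (8,4)→{4}. Safe: 5. Place at column 5.
Row 3: attacked by (1,7)→{5,7}; (2,5)→{4,5,6}; (4,1)→{1,2}; (7,2)→{2,6}; (8,4)→{4}. Safe: 3, 8. Place at column 3.
Row 5: attacked by (1,7)→{3,7}; (2,5)→{2,5,8}; (3,3)→{1,3,5}; (4,1)→{1,2}; (7,2)→{2,4}; (8,4)→{1,4,7}. Safe: 6. Place at column 6.
Row 6: attacked by (1,7)→{2,7}; (2,5)→{1,5}; (3,3)→{3,6}; (4,1)→{1,3}; (5,6)→{5,6,7}; (7,2)→{1,2,3}; (8,4)→{2,4,6}. Safe: 8. Place at column 8.
Columns [7, 5, 3, 1, 6, 8, 2, 4], r−c [-6, -3, 0, 3, -1, -2, 5, 4], r+c [8, 7, 6, 5, 11, 14, 9, 12] are all distinct, so no two queens attack.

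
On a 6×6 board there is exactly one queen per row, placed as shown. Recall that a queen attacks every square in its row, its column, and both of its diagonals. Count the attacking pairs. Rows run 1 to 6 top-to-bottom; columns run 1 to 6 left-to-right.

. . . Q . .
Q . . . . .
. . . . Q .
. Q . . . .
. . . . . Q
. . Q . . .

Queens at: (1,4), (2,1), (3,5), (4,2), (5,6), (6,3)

All columns are distinct and no two queens satisfy |Δrow| = |Δcol|, so no pair attacks.

0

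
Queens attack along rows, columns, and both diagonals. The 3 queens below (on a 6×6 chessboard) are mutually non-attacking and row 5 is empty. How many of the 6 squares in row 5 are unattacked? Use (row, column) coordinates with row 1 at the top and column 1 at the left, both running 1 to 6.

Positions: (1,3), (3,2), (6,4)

2

(1,3) attacks row 5 at column 3.
(3,2) attacks row 5 at column 2 and diagonals 4.
(6,4) attacks row 5 at column 4 and diagonals 3, 5.
Attacked columns: {2, 3, 4, 5}. Safe: {1, 6}.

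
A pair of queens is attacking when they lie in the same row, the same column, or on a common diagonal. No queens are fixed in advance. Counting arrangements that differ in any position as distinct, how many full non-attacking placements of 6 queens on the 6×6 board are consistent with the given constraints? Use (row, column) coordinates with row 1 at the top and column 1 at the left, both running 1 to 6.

4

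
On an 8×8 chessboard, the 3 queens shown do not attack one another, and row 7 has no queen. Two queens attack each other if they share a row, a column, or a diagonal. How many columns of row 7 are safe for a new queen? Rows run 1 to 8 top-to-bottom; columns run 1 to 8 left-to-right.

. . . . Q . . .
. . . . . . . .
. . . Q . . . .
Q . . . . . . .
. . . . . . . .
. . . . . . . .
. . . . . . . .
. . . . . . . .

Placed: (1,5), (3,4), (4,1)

4

(1,5) attacks row 7 at column 5.
(3,4) attacks row 7 at column 4 and diagonals 8.
(4,1) attacks row 7 at column 1 and diagonals 4.
Attacked columns: {1, 4, 5, 8}. Safe: {2, 3, 6, 7}.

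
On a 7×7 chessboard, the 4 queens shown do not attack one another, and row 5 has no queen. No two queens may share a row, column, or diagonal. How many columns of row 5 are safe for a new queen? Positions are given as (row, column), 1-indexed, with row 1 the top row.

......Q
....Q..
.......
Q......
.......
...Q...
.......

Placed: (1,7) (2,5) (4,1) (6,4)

1

(1,7) attacks row 5 at column 7 and diagonals 3.
(2,5) attacks row 5 at column 5 and diagonals 2.
(4,1) attacks row 5 at column 1 and diagonals 2.
(6,4) attacks row 5 at column 4 and diagonals 3, 5.
Attacked columns: {1, 2, 3, 4, 5, 7}. Safe: {6}.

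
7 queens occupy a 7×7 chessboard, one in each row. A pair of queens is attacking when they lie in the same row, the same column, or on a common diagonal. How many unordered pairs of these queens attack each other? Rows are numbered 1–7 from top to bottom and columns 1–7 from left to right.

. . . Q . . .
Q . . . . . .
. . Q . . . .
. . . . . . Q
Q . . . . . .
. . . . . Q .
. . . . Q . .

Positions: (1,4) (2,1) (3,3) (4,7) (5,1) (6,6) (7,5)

Same column: (2,1)–(5,1) (column 1).
Same diagonal: (1,4)–(4,7) (|1−4| = |4−7| = 3); (3,3)–(5,1) (|3−5| = |3−1| = 2); (3,3)–(6,6) (|3−6| = |3−6| = 3); (6,6)–(7,5) (|6−7| = |6−5| = 1).
Total attacking pairs: 5.

5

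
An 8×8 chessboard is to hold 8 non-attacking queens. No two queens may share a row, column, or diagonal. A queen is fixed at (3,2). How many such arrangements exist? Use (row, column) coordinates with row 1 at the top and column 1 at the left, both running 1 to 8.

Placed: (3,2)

Branch on row 1: col 1 → 0; col 3 → 7; col 5 → 3; col 6 → 2; col 7 → 2; col 8 → 0.
Sum: 0 + 7 + 3 + 2 + 2 + 0 = 14.

14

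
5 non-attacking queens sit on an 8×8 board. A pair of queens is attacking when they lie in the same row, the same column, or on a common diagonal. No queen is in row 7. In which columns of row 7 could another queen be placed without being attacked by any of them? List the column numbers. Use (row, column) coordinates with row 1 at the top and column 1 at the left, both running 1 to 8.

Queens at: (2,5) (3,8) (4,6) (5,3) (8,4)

columns 2, 7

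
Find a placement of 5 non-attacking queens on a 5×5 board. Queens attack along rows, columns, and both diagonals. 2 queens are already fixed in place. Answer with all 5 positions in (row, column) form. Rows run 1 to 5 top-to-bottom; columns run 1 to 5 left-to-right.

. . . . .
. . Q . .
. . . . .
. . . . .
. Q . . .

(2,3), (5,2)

Row 1: attacked by (2,3)→{2,3,4}; (5,2)→{2}. Safe: 1, 5. Place at column 5.
Row 3: attacked by (1,5)→{3,5}; (2,3)→{2,3,4}; (5,2)→{2,4}. Safe: 1. Place at column 1.
Row 4: attacked by (1,5)→{2,5}; (2,3)→{1,3,5}; (3,1)→{1,2}; (5,2)→{1,2,3}. Safe: 4. Place at column 4.
Columns [5, 3, 1, 4, 2], r−c [-4, -1, 2, 0, 3], r+c [6, 5, 4, 8, 7] are all distinct, so no two queens attack.

(1,5) (2,3) (3,1) (4,4) (5,2)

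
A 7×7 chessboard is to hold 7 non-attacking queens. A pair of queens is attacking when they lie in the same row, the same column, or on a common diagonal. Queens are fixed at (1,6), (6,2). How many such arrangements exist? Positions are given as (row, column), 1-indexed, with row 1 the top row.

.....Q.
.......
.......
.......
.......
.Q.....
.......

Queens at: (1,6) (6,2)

Branch on row 2: col 1 → 1; col 3 → 0; col 4 → 0.
Sum: 1 + 0 + 0 = 1.

1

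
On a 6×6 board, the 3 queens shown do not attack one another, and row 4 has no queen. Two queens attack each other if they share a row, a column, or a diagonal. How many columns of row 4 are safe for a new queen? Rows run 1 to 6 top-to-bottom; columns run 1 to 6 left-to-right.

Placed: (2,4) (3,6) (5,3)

1

(2,4) attacks row 4 at column 4 and diagonals 2, 6.
(3,6) attacks row 4 at column 6 and diagonals 5.
(5,3) attacks row 4 at column 3 and diagonals 2, 4.
Attacked columns: {2, 3, 4, 5, 6}. Safe: {1}.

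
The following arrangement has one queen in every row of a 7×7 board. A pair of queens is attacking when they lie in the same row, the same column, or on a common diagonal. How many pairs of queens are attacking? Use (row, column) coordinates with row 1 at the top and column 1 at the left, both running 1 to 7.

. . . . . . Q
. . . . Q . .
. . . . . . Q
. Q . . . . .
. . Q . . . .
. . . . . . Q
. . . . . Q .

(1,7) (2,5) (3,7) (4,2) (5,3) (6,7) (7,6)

6

Same column: (1,7)–(3,7) (column 7); (1,7)–(6,7) (column 7); (3,7)–(6,7) (column 7).
Same diagonal: (1,7)–(5,3) (|1−5| = |7−3| = 4); (4,2)–(5,3) (|4−5| = |2−3| = 1); (6,7)–(7,6) (|6−7| = |7−6| = 1).
Total attacking pairs: 6.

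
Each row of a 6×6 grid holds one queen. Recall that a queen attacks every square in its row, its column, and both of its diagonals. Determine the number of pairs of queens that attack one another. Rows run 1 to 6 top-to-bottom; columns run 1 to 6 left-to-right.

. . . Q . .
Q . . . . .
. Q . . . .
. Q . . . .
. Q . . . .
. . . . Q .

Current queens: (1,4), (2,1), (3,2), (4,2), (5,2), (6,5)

7

Same column: (3,2)–(4,2) (column 2); (3,2)–(5,2) (column 2); (4,2)–(5,2) (column 2).
Same diagonal: (1,4)–(3,2) (|1−3| = |4−2| = 2); (2,1)–(3,2) (|2−3| = |1−2| = 1); (2,1)–(6,5) (|2−6| = |1−5| = 4); (3,2)–(6,5) (|3−6| = |2−5| = 3).
Total attacking pairs: 7.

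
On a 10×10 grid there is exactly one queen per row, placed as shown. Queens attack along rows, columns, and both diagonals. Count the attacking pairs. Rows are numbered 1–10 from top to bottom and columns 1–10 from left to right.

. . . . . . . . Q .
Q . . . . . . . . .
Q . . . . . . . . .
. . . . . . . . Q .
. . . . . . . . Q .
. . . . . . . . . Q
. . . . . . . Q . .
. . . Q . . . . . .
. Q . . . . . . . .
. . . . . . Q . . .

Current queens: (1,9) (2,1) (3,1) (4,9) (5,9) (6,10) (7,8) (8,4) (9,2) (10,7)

5

Same column: (1,9)–(4,9) (column 9); (1,9)–(5,9) (column 9); (2,1)–(3,1) (column 1); (4,9)–(5,9) (column 9).
Same diagonal: (5,9)–(6,10) (|5−6| = |9−10| = 1).
Total attacking pairs: 5.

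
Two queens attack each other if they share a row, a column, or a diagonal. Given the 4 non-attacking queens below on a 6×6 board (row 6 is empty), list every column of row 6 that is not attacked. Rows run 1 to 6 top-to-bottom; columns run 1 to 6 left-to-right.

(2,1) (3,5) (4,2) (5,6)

(2,1) attacks row 6 at column 1 and diagonals 5.
(3,5) attacks row 6 at column 5 and diagonals 2.
(4,2) attacks row 6 at column 2 and diagonals 4.
(5,6) attacks row 6 at column 6 and diagonals 5.
Attacked columns: {1, 2, 4, 5, 6}. Safe: {3}.

columns 3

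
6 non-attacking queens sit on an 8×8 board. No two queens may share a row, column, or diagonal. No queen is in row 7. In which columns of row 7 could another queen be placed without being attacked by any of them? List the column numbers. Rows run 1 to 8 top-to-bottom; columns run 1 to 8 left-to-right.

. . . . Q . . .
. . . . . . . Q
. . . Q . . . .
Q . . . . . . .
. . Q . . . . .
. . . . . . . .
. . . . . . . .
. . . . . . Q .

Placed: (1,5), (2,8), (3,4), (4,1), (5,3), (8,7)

(1,5) attacks row 7 at column 5.
(2,8) attacks row 7 at column 8 and diagonals 3.
(3,4) attacks row 7 at column 4 and diagonals 8.
(4,1) attacks row 7 at column 1 and diagonals 4.
(5,3) attacks row 7 at column 3 and diagonals 1, 5.
(8,7) attacks row 7 at column 7 and diagonals 6, 8.
Attacked columns: {1, 3, 4, 5, 6, 7, 8}. Safe: {2}.

columns 2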